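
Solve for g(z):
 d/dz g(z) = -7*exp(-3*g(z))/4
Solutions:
 g(z) = log(C1 - 21*z/4)/3
 g(z) = log((-1 - sqrt(3)*I)*(C1 - 21*z/4)^(1/3)/2)
 g(z) = log((-1 + sqrt(3)*I)*(C1 - 21*z/4)^(1/3)/2)


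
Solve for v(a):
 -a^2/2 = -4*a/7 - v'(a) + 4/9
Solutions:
 v(a) = C1 + a^3/6 - 2*a^2/7 + 4*a/9


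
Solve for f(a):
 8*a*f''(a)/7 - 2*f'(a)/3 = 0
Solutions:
 f(a) = C1 + C2*a^(19/12)


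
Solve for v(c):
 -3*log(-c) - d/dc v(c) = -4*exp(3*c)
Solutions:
 v(c) = C1 - 3*c*log(-c) + 3*c + 4*exp(3*c)/3


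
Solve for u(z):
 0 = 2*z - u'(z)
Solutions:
 u(z) = C1 + z^2


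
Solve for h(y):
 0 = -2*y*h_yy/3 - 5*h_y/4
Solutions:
 h(y) = C1 + C2/y^(7/8)


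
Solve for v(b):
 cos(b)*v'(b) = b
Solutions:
 v(b) = C1 + Integral(b/cos(b), b)


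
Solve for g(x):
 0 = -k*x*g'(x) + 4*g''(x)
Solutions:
 g(x) = Piecewise((-sqrt(2)*sqrt(pi)*C1*erf(sqrt(2)*x*sqrt(-k)/4)/sqrt(-k) - C2, (k > 0) | (k < 0)), (-C1*x - C2, True))


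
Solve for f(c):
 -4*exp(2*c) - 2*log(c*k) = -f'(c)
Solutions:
 f(c) = C1 + 2*c*log(c*k) - 2*c + 2*exp(2*c)


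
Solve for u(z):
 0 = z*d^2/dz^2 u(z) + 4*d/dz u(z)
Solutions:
 u(z) = C1 + C2/z^3


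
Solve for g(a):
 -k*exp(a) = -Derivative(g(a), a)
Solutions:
 g(a) = C1 + k*exp(a)


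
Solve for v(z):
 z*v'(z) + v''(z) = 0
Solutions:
 v(z) = C1 + C2*erf(sqrt(2)*z/2)


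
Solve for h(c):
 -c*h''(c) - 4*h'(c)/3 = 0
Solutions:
 h(c) = C1 + C2/c^(1/3)


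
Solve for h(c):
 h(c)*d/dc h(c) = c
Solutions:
 h(c) = -sqrt(C1 + c^2)
 h(c) = sqrt(C1 + c^2)


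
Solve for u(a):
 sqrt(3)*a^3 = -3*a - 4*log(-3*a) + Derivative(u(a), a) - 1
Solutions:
 u(a) = C1 + sqrt(3)*a^4/4 + 3*a^2/2 + 4*a*log(-a) + a*(-3 + 4*log(3))


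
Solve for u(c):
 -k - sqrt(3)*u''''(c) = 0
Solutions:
 u(c) = C1 + C2*c + C3*c^2 + C4*c^3 - sqrt(3)*c^4*k/72


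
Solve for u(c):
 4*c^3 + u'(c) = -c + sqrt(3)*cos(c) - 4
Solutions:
 u(c) = C1 - c^4 - c^2/2 - 4*c + sqrt(3)*sin(c)


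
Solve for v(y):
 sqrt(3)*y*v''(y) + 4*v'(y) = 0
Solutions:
 v(y) = C1 + C2*y^(1 - 4*sqrt(3)/3)


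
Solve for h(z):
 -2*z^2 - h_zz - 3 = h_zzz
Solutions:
 h(z) = C1 + C2*z + C3*exp(-z) - z^4/6 + 2*z^3/3 - 7*z^2/2


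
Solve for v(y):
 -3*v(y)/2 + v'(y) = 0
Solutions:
 v(y) = C1*exp(3*y/2)


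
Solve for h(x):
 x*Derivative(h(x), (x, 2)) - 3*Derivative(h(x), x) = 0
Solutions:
 h(x) = C1 + C2*x^4


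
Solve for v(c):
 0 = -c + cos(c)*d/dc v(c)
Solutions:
 v(c) = C1 + Integral(c/cos(c), c)


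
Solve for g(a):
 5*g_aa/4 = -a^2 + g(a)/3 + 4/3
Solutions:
 g(a) = C1*exp(-2*sqrt(15)*a/15) + C2*exp(2*sqrt(15)*a/15) + 3*a^2 + 37/2


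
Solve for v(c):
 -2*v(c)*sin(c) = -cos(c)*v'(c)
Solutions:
 v(c) = C1/cos(c)^2


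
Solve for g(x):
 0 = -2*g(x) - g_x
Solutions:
 g(x) = C1*exp(-2*x)


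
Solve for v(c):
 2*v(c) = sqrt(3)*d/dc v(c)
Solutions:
 v(c) = C1*exp(2*sqrt(3)*c/3)


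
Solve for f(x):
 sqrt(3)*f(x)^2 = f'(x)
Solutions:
 f(x) = -1/(C1 + sqrt(3)*x)


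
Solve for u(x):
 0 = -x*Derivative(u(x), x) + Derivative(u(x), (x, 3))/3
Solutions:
 u(x) = C1 + Integral(C2*airyai(3^(1/3)*x) + C3*airybi(3^(1/3)*x), x)


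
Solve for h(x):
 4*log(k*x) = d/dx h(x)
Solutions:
 h(x) = C1 + 4*x*log(k*x) - 4*x


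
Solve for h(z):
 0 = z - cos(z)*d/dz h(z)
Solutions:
 h(z) = C1 + Integral(z/cos(z), z)


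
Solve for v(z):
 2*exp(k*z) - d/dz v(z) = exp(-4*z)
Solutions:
 v(z) = C1 + exp(-4*z)/4 + 2*exp(k*z)/k


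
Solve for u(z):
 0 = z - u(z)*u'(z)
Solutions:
 u(z) = -sqrt(C1 + z^2)
 u(z) = sqrt(C1 + z^2)


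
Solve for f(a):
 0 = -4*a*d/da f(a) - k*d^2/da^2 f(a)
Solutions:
 f(a) = C1 + C2*sqrt(k)*erf(sqrt(2)*a*sqrt(1/k))


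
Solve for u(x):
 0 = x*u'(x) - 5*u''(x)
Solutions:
 u(x) = C1 + C2*erfi(sqrt(10)*x/10)


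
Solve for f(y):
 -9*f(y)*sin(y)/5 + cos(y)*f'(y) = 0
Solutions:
 f(y) = C1/cos(y)^(9/5)


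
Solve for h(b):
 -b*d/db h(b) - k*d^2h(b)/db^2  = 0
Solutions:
 h(b) = C1 + C2*sqrt(k)*erf(sqrt(2)*b*sqrt(1/k)/2)


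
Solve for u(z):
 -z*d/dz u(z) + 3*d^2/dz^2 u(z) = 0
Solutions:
 u(z) = C1 + C2*erfi(sqrt(6)*z/6)


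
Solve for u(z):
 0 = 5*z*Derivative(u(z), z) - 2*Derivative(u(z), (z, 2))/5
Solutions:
 u(z) = C1 + C2*erfi(5*z/2)


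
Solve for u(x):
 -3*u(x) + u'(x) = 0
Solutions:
 u(x) = C1*exp(3*x)


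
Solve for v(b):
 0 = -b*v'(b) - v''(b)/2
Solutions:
 v(b) = C1 + C2*erf(b)


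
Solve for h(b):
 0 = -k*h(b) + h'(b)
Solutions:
 h(b) = C1*exp(b*k)


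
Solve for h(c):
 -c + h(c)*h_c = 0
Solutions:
 h(c) = -sqrt(C1 + c^2)
 h(c) = sqrt(C1 + c^2)


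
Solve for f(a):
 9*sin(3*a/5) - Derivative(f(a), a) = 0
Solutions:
 f(a) = C1 - 15*cos(3*a/5)


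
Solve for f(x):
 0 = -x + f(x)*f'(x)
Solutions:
 f(x) = -sqrt(C1 + x^2)
 f(x) = sqrt(C1 + x^2)


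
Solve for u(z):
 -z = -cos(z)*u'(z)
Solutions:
 u(z) = C1 + Integral(z/cos(z), z)


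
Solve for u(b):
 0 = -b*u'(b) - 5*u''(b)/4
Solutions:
 u(b) = C1 + C2*erf(sqrt(10)*b/5)


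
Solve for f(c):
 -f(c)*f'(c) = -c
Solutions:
 f(c) = -sqrt(C1 + c^2)
 f(c) = sqrt(C1 + c^2)


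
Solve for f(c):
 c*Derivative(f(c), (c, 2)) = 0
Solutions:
 f(c) = C1 + C2*c


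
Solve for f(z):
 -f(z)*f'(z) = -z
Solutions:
 f(z) = -sqrt(C1 + z^2)
 f(z) = sqrt(C1 + z^2)


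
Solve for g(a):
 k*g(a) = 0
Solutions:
 g(a) = 0


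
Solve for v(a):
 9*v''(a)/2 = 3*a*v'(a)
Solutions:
 v(a) = C1 + C2*erfi(sqrt(3)*a/3)


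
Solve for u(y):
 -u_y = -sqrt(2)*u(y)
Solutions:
 u(y) = C1*exp(sqrt(2)*y)


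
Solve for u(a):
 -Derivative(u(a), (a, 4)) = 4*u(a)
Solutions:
 u(a) = (C1*sin(a) + C2*cos(a))*exp(-a) + (C3*sin(a) + C4*cos(a))*exp(a)


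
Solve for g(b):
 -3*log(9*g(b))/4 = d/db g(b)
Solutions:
 4*Integral(1/(log(_y) + 2*log(3)), (_y, g(b)))/3 = C1 - b


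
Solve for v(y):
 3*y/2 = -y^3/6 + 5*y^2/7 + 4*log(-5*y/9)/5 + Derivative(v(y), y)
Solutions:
 v(y) = C1 + y^4/24 - 5*y^3/21 + 3*y^2/4 - 4*y*log(-y)/5 + 4*y*(-log(5) + 1 + 2*log(3))/5


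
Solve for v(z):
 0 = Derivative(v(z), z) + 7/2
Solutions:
 v(z) = C1 - 7*z/2


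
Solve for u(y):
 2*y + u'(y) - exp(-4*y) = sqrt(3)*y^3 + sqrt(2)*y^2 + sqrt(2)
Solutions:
 u(y) = C1 + sqrt(3)*y^4/4 + sqrt(2)*y^3/3 - y^2 + sqrt(2)*y - exp(-4*y)/4


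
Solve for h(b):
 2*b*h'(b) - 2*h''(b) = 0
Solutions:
 h(b) = C1 + C2*erfi(sqrt(2)*b/2)


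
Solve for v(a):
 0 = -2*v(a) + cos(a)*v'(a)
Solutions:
 v(a) = C1*(sin(a) + 1)/(sin(a) - 1)


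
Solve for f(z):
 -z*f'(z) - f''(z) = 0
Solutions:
 f(z) = C1 + C2*erf(sqrt(2)*z/2)


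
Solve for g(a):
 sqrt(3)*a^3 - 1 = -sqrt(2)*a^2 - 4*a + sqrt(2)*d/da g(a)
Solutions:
 g(a) = C1 + sqrt(6)*a^4/8 + a^3/3 + sqrt(2)*a^2 - sqrt(2)*a/2


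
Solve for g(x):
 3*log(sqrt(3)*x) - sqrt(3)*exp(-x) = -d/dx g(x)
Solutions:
 g(x) = C1 - 3*x*log(x) + x*(3 - 3*log(3)/2) - sqrt(3)*exp(-x)


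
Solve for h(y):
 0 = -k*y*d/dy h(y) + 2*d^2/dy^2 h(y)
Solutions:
 h(y) = Piecewise((-sqrt(pi)*C1*erf(y*sqrt(-k)/2)/sqrt(-k) - C2, (k > 0) | (k < 0)), (-C1*y - C2, True))


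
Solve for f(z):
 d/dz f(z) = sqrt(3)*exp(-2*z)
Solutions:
 f(z) = C1 - sqrt(3)*exp(-2*z)/2


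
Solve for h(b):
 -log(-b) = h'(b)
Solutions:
 h(b) = C1 - b*log(-b) + b


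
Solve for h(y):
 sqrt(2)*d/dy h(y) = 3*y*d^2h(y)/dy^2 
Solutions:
 h(y) = C1 + C2*y^(sqrt(2)/3 + 1)


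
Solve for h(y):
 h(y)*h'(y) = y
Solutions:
 h(y) = -sqrt(C1 + y^2)
 h(y) = sqrt(C1 + y^2)


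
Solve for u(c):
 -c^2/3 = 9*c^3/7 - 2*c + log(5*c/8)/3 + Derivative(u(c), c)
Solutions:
 u(c) = C1 - 9*c^4/28 - c^3/9 + c^2 - c*log(c)/3 - c*log(5)/3 + c/3 + c*log(2)


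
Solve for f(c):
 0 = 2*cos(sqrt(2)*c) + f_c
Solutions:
 f(c) = C1 - sqrt(2)*sin(sqrt(2)*c)


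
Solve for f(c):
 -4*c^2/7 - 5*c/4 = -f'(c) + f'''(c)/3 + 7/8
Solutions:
 f(c) = C1 + C2*exp(-sqrt(3)*c) + C3*exp(sqrt(3)*c) + 4*c^3/21 + 5*c^2/8 + 211*c/168


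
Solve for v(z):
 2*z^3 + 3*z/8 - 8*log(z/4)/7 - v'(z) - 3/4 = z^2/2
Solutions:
 v(z) = C1 + z^4/2 - z^3/6 + 3*z^2/16 - 8*z*log(z)/7 + 11*z/28 + 16*z*log(2)/7


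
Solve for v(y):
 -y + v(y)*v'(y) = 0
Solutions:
 v(y) = -sqrt(C1 + y^2)
 v(y) = sqrt(C1 + y^2)


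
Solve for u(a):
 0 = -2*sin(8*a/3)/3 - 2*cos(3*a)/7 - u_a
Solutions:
 u(a) = C1 - 2*sin(3*a)/21 + cos(8*a/3)/4


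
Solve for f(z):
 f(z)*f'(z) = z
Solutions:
 f(z) = -sqrt(C1 + z^2)
 f(z) = sqrt(C1 + z^2)


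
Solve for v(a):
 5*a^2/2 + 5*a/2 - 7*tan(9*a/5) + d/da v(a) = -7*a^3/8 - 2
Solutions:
 v(a) = C1 - 7*a^4/32 - 5*a^3/6 - 5*a^2/4 - 2*a - 35*log(cos(9*a/5))/9


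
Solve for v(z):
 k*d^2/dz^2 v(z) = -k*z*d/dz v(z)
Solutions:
 v(z) = C1 + C2*erf(sqrt(2)*z/2)


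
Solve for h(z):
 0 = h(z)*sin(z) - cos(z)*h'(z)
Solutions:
 h(z) = C1/cos(z)


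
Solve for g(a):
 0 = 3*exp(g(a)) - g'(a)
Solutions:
 g(a) = log(-1/(C1 + 3*a))


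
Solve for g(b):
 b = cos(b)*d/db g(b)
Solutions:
 g(b) = C1 + Integral(b/cos(b), b)


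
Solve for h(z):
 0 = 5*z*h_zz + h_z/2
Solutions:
 h(z) = C1 + C2*z^(9/10)


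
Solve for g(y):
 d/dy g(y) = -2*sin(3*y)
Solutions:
 g(y) = C1 + 2*cos(3*y)/3


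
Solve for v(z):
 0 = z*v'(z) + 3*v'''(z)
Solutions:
 v(z) = C1 + Integral(C2*airyai(-3^(2/3)*z/3) + C3*airybi(-3^(2/3)*z/3), z)


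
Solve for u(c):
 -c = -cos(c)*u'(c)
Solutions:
 u(c) = C1 + Integral(c/cos(c), c)


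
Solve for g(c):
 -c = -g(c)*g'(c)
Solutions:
 g(c) = -sqrt(C1 + c^2)
 g(c) = sqrt(C1 + c^2)


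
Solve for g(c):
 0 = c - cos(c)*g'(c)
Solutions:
 g(c) = C1 + Integral(c/cos(c), c)


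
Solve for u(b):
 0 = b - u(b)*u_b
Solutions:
 u(b) = -sqrt(C1 + b^2)
 u(b) = sqrt(C1 + b^2)


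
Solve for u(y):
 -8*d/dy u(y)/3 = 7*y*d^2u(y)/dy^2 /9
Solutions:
 u(y) = C1 + C2/y^(17/7)


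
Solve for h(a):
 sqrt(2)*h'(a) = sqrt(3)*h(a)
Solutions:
 h(a) = C1*exp(sqrt(6)*a/2)


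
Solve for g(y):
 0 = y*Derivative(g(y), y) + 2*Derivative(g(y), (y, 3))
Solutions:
 g(y) = C1 + Integral(C2*airyai(-2^(2/3)*y/2) + C3*airybi(-2^(2/3)*y/2), y)


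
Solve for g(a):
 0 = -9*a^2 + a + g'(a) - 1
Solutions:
 g(a) = C1 + 3*a^3 - a^2/2 + a


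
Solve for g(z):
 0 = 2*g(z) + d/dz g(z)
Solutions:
 g(z) = C1*exp(-2*z)


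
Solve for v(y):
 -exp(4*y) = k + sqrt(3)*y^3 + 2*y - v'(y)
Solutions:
 v(y) = C1 + k*y + sqrt(3)*y^4/4 + y^2 + exp(4*y)/4


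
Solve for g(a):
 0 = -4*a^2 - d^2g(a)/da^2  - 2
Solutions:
 g(a) = C1 + C2*a - a^4/3 - a^2


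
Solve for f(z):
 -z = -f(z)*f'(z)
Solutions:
 f(z) = -sqrt(C1 + z^2)
 f(z) = sqrt(C1 + z^2)


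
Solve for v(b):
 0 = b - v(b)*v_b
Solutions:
 v(b) = -sqrt(C1 + b^2)
 v(b) = sqrt(C1 + b^2)


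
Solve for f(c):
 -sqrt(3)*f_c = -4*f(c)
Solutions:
 f(c) = C1*exp(4*sqrt(3)*c/3)


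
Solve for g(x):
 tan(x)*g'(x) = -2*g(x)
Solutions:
 g(x) = C1/sin(x)^2


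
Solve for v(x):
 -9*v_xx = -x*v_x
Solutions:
 v(x) = C1 + C2*erfi(sqrt(2)*x/6)


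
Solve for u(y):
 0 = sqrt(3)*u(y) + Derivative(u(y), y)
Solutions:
 u(y) = C1*exp(-sqrt(3)*y)


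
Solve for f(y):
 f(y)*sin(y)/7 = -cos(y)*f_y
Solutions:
 f(y) = C1*cos(y)^(1/7)


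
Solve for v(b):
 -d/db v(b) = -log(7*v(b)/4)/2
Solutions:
 2*Integral(1/(-log(_y) - log(7) + 2*log(2)), (_y, v(b))) = C1 - b


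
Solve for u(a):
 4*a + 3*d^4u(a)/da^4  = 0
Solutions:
 u(a) = C1 + C2*a + C3*a^2 + C4*a^3 - a^5/90


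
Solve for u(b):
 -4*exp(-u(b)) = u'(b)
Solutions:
 u(b) = log(C1 - 4*b)


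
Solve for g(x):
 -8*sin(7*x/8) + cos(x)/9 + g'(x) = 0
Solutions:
 g(x) = C1 - sin(x)/9 - 64*cos(7*x/8)/7


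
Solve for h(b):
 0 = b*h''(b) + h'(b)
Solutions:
 h(b) = C1 + C2*log(b)


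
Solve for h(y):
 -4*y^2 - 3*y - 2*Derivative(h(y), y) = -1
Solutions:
 h(y) = C1 - 2*y^3/3 - 3*y^2/4 + y/2


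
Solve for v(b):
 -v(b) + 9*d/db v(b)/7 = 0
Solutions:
 v(b) = C1*exp(7*b/9)


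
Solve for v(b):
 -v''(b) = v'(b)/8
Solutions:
 v(b) = C1 + C2*exp(-b/8)


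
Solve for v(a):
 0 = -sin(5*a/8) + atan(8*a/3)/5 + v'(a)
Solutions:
 v(a) = C1 - a*atan(8*a/3)/5 + 3*log(64*a^2 + 9)/80 - 8*cos(5*a/8)/5


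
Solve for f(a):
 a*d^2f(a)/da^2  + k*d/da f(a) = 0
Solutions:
 f(a) = C1 + a^(1 - re(k))*(C2*sin(log(a)*Abs(im(k))) + C3*cos(log(a)*im(k)))


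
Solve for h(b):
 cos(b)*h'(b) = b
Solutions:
 h(b) = C1 + Integral(b/cos(b), b)


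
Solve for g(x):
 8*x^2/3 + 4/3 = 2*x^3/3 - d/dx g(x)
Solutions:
 g(x) = C1 + x^4/6 - 8*x^3/9 - 4*x/3


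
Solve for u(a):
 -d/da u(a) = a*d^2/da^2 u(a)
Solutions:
 u(a) = C1 + C2*log(a)


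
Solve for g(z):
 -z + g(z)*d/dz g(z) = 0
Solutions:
 g(z) = -sqrt(C1 + z^2)
 g(z) = sqrt(C1 + z^2)


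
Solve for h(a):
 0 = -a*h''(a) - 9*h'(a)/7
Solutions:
 h(a) = C1 + C2/a^(2/7)


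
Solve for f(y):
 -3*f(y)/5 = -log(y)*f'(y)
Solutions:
 f(y) = C1*exp(3*li(y)/5)


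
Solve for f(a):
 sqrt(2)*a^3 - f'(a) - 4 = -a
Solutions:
 f(a) = C1 + sqrt(2)*a^4/4 + a^2/2 - 4*a


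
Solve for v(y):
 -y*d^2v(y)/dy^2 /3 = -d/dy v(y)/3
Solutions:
 v(y) = C1 + C2*y^2


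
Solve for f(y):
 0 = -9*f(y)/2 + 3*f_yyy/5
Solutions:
 f(y) = C3*exp(15^(1/3)*2^(2/3)*y/2) + (C1*sin(2^(2/3)*3^(5/6)*5^(1/3)*y/4) + C2*cos(2^(2/3)*3^(5/6)*5^(1/3)*y/4))*exp(-15^(1/3)*2^(2/3)*y/4)


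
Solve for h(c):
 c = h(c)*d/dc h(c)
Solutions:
 h(c) = -sqrt(C1 + c^2)
 h(c) = sqrt(C1 + c^2)


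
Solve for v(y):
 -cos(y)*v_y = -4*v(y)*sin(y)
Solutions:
 v(y) = C1/cos(y)^4


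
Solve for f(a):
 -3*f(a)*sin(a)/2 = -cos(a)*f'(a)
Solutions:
 f(a) = C1/cos(a)^(3/2)


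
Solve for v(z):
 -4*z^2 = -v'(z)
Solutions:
 v(z) = C1 + 4*z^3/3


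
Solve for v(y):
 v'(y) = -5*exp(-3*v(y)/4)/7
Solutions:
 v(y) = 4*log(C1 - 15*y/28)/3
 v(y) = 4*log((-294^(1/3) - 3^(5/6)*98^(1/3)*I)*(C1 - 5*y)^(1/3)/28)
 v(y) = 4*log((-294^(1/3) + 3^(5/6)*98^(1/3)*I)*(C1 - 5*y)^(1/3)/28)


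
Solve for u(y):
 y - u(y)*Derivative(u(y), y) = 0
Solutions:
 u(y) = -sqrt(C1 + y^2)
 u(y) = sqrt(C1 + y^2)


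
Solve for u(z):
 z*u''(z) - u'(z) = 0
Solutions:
 u(z) = C1 + C2*z^2


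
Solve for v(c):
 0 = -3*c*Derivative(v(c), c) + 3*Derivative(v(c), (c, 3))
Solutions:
 v(c) = C1 + Integral(C2*airyai(c) + C3*airybi(c), c)


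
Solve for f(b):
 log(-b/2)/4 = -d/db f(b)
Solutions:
 f(b) = C1 - b*log(-b)/4 + b*(log(2) + 1)/4


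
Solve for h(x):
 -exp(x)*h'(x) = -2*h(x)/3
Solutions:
 h(x) = C1*exp(-2*exp(-x)/3)


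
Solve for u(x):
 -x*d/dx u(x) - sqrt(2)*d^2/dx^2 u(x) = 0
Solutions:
 u(x) = C1 + C2*erf(2^(1/4)*x/2)


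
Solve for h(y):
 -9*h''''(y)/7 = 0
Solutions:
 h(y) = C1 + C2*y + C3*y^2 + C4*y^3


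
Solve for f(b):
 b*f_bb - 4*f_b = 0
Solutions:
 f(b) = C1 + C2*b^5


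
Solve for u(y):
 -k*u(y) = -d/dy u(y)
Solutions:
 u(y) = C1*exp(k*y)


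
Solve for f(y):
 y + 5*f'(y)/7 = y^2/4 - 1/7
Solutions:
 f(y) = C1 + 7*y^3/60 - 7*y^2/10 - y/5


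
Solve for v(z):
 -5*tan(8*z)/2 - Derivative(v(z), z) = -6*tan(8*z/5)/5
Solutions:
 v(z) = C1 - 3*log(cos(8*z/5))/4 + 5*log(cos(8*z))/16


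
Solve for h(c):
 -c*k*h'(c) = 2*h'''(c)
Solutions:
 h(c) = C1 + Integral(C2*airyai(2^(2/3)*c*(-k)^(1/3)/2) + C3*airybi(2^(2/3)*c*(-k)^(1/3)/2), c)


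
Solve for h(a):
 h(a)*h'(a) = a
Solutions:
 h(a) = -sqrt(C1 + a^2)
 h(a) = sqrt(C1 + a^2)


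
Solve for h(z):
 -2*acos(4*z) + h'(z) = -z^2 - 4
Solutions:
 h(z) = C1 - z^3/3 + 2*z*acos(4*z) - 4*z - sqrt(1 - 16*z^2)/2


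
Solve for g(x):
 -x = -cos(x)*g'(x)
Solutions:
 g(x) = C1 + Integral(x/cos(x), x)


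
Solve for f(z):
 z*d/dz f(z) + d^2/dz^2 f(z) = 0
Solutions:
 f(z) = C1 + C2*erf(sqrt(2)*z/2)


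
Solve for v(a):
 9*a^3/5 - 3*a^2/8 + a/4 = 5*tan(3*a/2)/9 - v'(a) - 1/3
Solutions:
 v(a) = C1 - 9*a^4/20 + a^3/8 - a^2/8 - a/3 - 10*log(cos(3*a/2))/27


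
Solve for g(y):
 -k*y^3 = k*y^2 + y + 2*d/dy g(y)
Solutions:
 g(y) = C1 - k*y^4/8 - k*y^3/6 - y^2/4


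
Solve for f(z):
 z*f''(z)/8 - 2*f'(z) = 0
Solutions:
 f(z) = C1 + C2*z^17


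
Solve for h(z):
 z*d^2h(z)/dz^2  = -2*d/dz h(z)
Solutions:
 h(z) = C1 + C2/z


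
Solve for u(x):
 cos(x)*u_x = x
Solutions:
 u(x) = C1 + Integral(x/cos(x), x)


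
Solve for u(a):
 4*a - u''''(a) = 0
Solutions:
 u(a) = C1 + C2*a + C3*a^2 + C4*a^3 + a^5/30


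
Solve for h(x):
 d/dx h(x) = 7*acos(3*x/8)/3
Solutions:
 h(x) = C1 + 7*x*acos(3*x/8)/3 - 7*sqrt(64 - 9*x^2)/9


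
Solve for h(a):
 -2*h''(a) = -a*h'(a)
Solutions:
 h(a) = C1 + C2*erfi(a/2)


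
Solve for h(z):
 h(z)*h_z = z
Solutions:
 h(z) = -sqrt(C1 + z^2)
 h(z) = sqrt(C1 + z^2)


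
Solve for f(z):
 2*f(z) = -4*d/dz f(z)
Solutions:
 f(z) = C1*exp(-z/2)


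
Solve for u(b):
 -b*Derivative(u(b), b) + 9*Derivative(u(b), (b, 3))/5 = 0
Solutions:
 u(b) = C1 + Integral(C2*airyai(15^(1/3)*b/3) + C3*airybi(15^(1/3)*b/3), b)


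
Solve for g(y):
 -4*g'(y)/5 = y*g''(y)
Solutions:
 g(y) = C1 + C2*y^(1/5)


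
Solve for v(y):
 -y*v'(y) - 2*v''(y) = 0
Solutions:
 v(y) = C1 + C2*erf(y/2)


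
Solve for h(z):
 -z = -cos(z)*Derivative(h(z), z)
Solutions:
 h(z) = C1 + Integral(z/cos(z), z)


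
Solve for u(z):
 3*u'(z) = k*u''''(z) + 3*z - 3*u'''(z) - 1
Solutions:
 u(z) = C1 + C2*exp(z*(-(sqrt(((3 + 2/k^2)^2 - 4/k^4)/k^2)/2 - 3/(2*k) - 1/k^3)^(1/3) + 1/k - 1/(k^2*(sqrt(((3 + 2/k^2)^2 - 4/k^4)/k^2)/2 - 3/(2*k) - 1/k^3)^(1/3)))) + C3*exp(z*((sqrt(((3 + 2/k^2)^2 - 4/k^4)/k^2)/2 - 3/(2*k) - 1/k^3)^(1/3)/2 - sqrt(3)*I*(sqrt(((3 + 2/k^2)^2 - 4/k^4)/k^2)/2 - 3/(2*k) - 1/k^3)^(1/3)/2 + 1/k - 2/(k^2*(-1 + sqrt(3)*I)*(sqrt(((3 + 2/k^2)^2 - 4/k^4)/k^2)/2 - 3/(2*k) - 1/k^3)^(1/3)))) + C4*exp(z*((sqrt(((3 + 2/k^2)^2 - 4/k^4)/k^2)/2 - 3/(2*k) - 1/k^3)^(1/3)/2 + sqrt(3)*I*(sqrt(((3 + 2/k^2)^2 - 4/k^4)/k^2)/2 - 3/(2*k) - 1/k^3)^(1/3)/2 + 1/k + 2/(k^2*(1 + sqrt(3)*I)*(sqrt(((3 + 2/k^2)^2 - 4/k^4)/k^2)/2 - 3/(2*k) - 1/k^3)^(1/3)))) + z^2/2 - z/3


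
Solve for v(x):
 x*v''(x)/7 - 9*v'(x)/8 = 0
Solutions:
 v(x) = C1 + C2*x^(71/8)


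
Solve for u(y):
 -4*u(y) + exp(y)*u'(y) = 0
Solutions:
 u(y) = C1*exp(-4*exp(-y))


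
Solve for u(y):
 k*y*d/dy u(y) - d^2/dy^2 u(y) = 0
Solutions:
 u(y) = Piecewise((-sqrt(2)*sqrt(pi)*C1*erf(sqrt(2)*y*sqrt(-k)/2)/(2*sqrt(-k)) - C2, (k > 0) | (k < 0)), (-C1*y - C2, True))


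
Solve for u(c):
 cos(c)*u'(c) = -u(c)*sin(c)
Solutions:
 u(c) = C1*cos(c)


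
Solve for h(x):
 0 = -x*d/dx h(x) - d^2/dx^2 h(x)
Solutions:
 h(x) = C1 + C2*erf(sqrt(2)*x/2)


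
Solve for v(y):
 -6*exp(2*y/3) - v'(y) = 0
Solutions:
 v(y) = C1 - 9*exp(2*y/3)


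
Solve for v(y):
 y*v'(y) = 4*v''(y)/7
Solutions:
 v(y) = C1 + C2*erfi(sqrt(14)*y/4)


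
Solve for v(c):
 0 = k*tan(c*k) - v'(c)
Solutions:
 v(c) = C1 + k*Piecewise((-log(cos(c*k))/k, Ne(k, 0)), (0, True))


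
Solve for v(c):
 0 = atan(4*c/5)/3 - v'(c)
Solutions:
 v(c) = C1 + c*atan(4*c/5)/3 - 5*log(16*c^2 + 25)/24


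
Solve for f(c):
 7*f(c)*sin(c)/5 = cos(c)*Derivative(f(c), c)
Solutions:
 f(c) = C1/cos(c)^(7/5)


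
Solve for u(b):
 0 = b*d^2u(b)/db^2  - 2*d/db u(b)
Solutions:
 u(b) = C1 + C2*b^3


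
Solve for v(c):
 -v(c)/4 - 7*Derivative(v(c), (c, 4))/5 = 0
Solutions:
 v(c) = (C1*sin(5^(1/4)*7^(3/4)*c/14) + C2*cos(5^(1/4)*7^(3/4)*c/14))*exp(-5^(1/4)*7^(3/4)*c/14) + (C3*sin(5^(1/4)*7^(3/4)*c/14) + C4*cos(5^(1/4)*7^(3/4)*c/14))*exp(5^(1/4)*7^(3/4)*c/14)


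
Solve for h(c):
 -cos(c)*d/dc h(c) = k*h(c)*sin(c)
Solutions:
 h(c) = C1*exp(k*log(cos(c)))


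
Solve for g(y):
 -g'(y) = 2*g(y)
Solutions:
 g(y) = C1*exp(-2*y)


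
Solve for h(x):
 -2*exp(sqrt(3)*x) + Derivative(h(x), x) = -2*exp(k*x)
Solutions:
 h(x) = C1 + 2*sqrt(3)*exp(sqrt(3)*x)/3 - 2*exp(k*x)/k


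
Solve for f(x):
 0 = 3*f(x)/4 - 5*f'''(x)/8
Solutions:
 f(x) = C3*exp(5^(2/3)*6^(1/3)*x/5) + (C1*sin(2^(1/3)*3^(5/6)*5^(2/3)*x/10) + C2*cos(2^(1/3)*3^(5/6)*5^(2/3)*x/10))*exp(-5^(2/3)*6^(1/3)*x/10)


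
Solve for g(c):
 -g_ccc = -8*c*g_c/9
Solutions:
 g(c) = C1 + Integral(C2*airyai(2*3^(1/3)*c/3) + C3*airybi(2*3^(1/3)*c/3), c)


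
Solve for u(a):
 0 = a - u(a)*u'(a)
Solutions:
 u(a) = -sqrt(C1 + a^2)
 u(a) = sqrt(C1 + a^2)


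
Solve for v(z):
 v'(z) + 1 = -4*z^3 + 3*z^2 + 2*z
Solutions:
 v(z) = C1 - z^4 + z^3 + z^2 - z


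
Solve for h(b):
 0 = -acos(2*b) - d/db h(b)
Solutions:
 h(b) = C1 - b*acos(2*b) + sqrt(1 - 4*b^2)/2


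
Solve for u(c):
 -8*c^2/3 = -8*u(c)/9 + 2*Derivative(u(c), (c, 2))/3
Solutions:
 u(c) = C1*exp(-2*sqrt(3)*c/3) + C2*exp(2*sqrt(3)*c/3) + 3*c^2 + 9/2


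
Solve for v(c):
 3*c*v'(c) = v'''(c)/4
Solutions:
 v(c) = C1 + Integral(C2*airyai(12^(1/3)*c) + C3*airybi(12^(1/3)*c), c)


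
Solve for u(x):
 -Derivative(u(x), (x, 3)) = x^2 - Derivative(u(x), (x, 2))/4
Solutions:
 u(x) = C1 + C2*x + C3*exp(x/4) + x^4/3 + 16*x^3/3 + 64*x^2


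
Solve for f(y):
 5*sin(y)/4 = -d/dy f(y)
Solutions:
 f(y) = C1 + 5*cos(y)/4


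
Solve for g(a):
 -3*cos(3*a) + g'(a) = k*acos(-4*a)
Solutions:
 g(a) = C1 + k*(a*acos(-4*a) + sqrt(1 - 16*a^2)/4) + sin(3*a)


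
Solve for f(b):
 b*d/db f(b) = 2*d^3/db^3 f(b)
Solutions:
 f(b) = C1 + Integral(C2*airyai(2^(2/3)*b/2) + C3*airybi(2^(2/3)*b/2), b)


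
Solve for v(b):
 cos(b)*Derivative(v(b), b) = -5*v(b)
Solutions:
 v(b) = C1*sqrt(sin(b) - 1)*(sin(b)^2 - 2*sin(b) + 1)/(sqrt(sin(b) + 1)*(sin(b)^2 + 2*sin(b) + 1))


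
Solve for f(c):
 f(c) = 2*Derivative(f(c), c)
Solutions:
 f(c) = C1*exp(c/2)


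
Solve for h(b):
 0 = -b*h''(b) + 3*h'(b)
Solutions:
 h(b) = C1 + C2*b^4


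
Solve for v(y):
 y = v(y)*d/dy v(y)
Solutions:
 v(y) = -sqrt(C1 + y^2)
 v(y) = sqrt(C1 + y^2)


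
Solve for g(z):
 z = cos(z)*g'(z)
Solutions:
 g(z) = C1 + Integral(z/cos(z), z)


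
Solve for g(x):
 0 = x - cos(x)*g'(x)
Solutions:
 g(x) = C1 + Integral(x/cos(x), x)


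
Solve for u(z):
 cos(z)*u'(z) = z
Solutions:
 u(z) = C1 + Integral(z/cos(z), z)


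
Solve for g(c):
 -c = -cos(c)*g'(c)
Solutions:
 g(c) = C1 + Integral(c/cos(c), c)


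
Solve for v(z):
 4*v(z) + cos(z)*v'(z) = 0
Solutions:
 v(z) = C1*(sin(z)^2 - 2*sin(z) + 1)/(sin(z)^2 + 2*sin(z) + 1)


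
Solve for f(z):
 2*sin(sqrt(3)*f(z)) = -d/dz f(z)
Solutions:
 f(z) = sqrt(3)*(-acos((-exp(2*sqrt(3)*C1) - exp(4*sqrt(3)*z))/(exp(2*sqrt(3)*C1) - exp(4*sqrt(3)*z))) + 2*pi)/3
 f(z) = sqrt(3)*acos((-exp(2*sqrt(3)*C1) - exp(4*sqrt(3)*z))/(exp(2*sqrt(3)*C1) - exp(4*sqrt(3)*z)))/3


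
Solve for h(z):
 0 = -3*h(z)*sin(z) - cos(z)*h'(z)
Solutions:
 h(z) = C1*cos(z)^3


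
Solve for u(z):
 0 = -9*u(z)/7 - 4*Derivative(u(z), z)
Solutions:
 u(z) = C1*exp(-9*z/28)


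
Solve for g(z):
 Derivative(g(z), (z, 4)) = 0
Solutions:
 g(z) = C1 + C2*z + C3*z^2 + C4*z^3


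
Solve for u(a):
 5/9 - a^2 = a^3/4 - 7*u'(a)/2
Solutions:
 u(a) = C1 + a^4/56 + 2*a^3/21 - 10*a/63


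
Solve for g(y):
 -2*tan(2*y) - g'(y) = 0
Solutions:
 g(y) = C1 + log(cos(2*y))


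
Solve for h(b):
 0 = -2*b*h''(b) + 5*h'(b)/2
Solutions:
 h(b) = C1 + C2*b^(9/4)


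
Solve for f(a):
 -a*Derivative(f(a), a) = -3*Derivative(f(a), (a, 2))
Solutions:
 f(a) = C1 + C2*erfi(sqrt(6)*a/6)


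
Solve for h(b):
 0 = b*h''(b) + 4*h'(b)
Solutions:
 h(b) = C1 + C2/b^3


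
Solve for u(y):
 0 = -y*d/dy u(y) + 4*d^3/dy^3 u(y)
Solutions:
 u(y) = C1 + Integral(C2*airyai(2^(1/3)*y/2) + C3*airybi(2^(1/3)*y/2), y)


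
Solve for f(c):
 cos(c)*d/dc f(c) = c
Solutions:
 f(c) = C1 + Integral(c/cos(c), c)


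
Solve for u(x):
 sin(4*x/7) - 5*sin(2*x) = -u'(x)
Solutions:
 u(x) = C1 + 7*cos(4*x/7)/4 - 5*cos(2*x)/2


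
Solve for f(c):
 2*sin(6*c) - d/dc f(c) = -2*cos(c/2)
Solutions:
 f(c) = C1 + 4*sin(c/2) - cos(6*c)/3


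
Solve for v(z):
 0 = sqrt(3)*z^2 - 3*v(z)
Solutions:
 v(z) = sqrt(3)*z^2/3


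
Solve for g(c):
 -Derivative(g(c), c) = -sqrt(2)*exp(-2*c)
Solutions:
 g(c) = C1 - sqrt(2)*exp(-2*c)/2


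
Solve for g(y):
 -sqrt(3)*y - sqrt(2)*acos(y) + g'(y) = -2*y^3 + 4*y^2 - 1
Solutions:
 g(y) = C1 - y^4/2 + 4*y^3/3 + sqrt(3)*y^2/2 - y + sqrt(2)*(y*acos(y) - sqrt(1 - y^2))


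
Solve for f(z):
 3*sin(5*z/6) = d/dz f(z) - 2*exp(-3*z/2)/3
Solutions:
 f(z) = C1 - 18*cos(5*z/6)/5 - 4*exp(-3*z/2)/9


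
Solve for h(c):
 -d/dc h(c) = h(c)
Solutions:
 h(c) = C1*exp(-c)


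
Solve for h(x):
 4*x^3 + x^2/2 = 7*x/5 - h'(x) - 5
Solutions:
 h(x) = C1 - x^4 - x^3/6 + 7*x^2/10 - 5*x


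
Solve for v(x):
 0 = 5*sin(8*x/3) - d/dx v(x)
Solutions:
 v(x) = C1 - 15*cos(8*x/3)/8


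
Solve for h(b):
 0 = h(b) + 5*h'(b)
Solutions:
 h(b) = C1*exp(-b/5)


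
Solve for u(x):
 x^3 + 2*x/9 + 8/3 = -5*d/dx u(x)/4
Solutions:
 u(x) = C1 - x^4/5 - 4*x^2/45 - 32*x/15


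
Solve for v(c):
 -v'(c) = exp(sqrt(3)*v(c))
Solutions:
 v(c) = sqrt(3)*(2*log(1/(C1 + c)) - log(3))/6


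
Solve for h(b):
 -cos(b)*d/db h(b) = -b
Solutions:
 h(b) = C1 + Integral(b/cos(b), b)


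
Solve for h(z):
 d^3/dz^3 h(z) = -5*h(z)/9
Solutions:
 h(z) = C3*exp(-15^(1/3)*z/3) + (C1*sin(3^(5/6)*5^(1/3)*z/6) + C2*cos(3^(5/6)*5^(1/3)*z/6))*exp(15^(1/3)*z/6)


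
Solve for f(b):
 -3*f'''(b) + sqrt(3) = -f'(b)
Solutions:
 f(b) = C1 + C2*exp(-sqrt(3)*b/3) + C3*exp(sqrt(3)*b/3) - sqrt(3)*b


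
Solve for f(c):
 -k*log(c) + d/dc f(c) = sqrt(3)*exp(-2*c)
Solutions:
 f(c) = C1 + c*k*log(c) - c*k - sqrt(3)*exp(-2*c)/2


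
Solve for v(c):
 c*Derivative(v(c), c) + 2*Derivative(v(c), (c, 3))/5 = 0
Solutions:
 v(c) = C1 + Integral(C2*airyai(-2^(2/3)*5^(1/3)*c/2) + C3*airybi(-2^(2/3)*5^(1/3)*c/2), c)


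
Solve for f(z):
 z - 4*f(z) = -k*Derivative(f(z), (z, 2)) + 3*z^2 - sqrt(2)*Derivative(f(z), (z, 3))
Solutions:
 f(z) = C1*exp(-z*(2^(5/6)*k^2/(2*(k^3/4 + sqrt(-k^6 + (k^3 - 108)^2)/4 - 27)^(1/3)) + sqrt(2)*k + 2*2^(1/6)*(k^3/4 + sqrt(-k^6 + (k^3 - 108)^2)/4 - 27)^(1/3))/6) + C2*exp(z*(-2^(5/6)*k^2/((-1 + sqrt(3)*I)*(k^3/4 + sqrt(-k^6 + (k^3 - 108)^2)/4 - 27)^(1/3)) - sqrt(2)*k + 2^(1/6)*(k^3/4 + sqrt(-k^6 + (k^3 - 108)^2)/4 - 27)^(1/3) - 2^(1/6)*sqrt(3)*I*(k^3/4 + sqrt(-k^6 + (k^3 - 108)^2)/4 - 27)^(1/3))/6) + C3*exp(z*(2^(5/6)*k^2/((1 + sqrt(3)*I)*(k^3/4 + sqrt(-k^6 + (k^3 - 108)^2)/4 - 27)^(1/3)) - sqrt(2)*k + 2^(1/6)*(k^3/4 + sqrt(-k^6 + (k^3 - 108)^2)/4 - 27)^(1/3) + 2^(1/6)*sqrt(3)*I*(k^3/4 + sqrt(-k^6 + (k^3 - 108)^2)/4 - 27)^(1/3))/6) - 3*k/8 - 3*z^2/4 + z/4


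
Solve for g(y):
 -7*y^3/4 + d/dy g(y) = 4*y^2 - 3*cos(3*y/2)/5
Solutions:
 g(y) = C1 + 7*y^4/16 + 4*y^3/3 - 2*sin(3*y/2)/5


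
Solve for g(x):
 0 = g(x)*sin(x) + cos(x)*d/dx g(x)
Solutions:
 g(x) = C1*cos(x)


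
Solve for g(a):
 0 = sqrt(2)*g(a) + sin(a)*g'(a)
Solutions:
 g(a) = C1*(cos(a) + 1)^(sqrt(2)/2)/(cos(a) - 1)^(sqrt(2)/2)


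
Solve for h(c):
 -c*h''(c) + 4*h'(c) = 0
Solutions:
 h(c) = C1 + C2*c^5


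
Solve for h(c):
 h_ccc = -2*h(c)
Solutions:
 h(c) = C3*exp(-2^(1/3)*c) + (C1*sin(2^(1/3)*sqrt(3)*c/2) + C2*cos(2^(1/3)*sqrt(3)*c/2))*exp(2^(1/3)*c/2)


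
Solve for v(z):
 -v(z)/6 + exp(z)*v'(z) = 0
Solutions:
 v(z) = C1*exp(-exp(-z)/6)


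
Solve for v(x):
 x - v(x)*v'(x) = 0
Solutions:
 v(x) = -sqrt(C1 + x^2)
 v(x) = sqrt(C1 + x^2)


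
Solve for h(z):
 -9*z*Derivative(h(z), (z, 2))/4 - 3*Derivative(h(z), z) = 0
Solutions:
 h(z) = C1 + C2/z^(1/3)


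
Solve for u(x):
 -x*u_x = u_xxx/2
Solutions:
 u(x) = C1 + Integral(C2*airyai(-2^(1/3)*x) + C3*airybi(-2^(1/3)*x), x)


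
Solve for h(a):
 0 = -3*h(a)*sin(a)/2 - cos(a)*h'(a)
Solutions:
 h(a) = C1*cos(a)^(3/2)


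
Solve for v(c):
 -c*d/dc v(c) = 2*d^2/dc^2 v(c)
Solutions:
 v(c) = C1 + C2*erf(c/2)


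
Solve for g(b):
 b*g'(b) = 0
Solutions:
 g(b) = C1


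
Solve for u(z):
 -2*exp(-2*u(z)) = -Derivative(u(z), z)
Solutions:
 u(z) = log(-sqrt(C1 + 4*z))
 u(z) = log(C1 + 4*z)/2


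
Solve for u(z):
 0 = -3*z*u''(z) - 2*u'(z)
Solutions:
 u(z) = C1 + C2*z^(1/3)


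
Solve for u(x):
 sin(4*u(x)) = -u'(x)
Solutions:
 u(x) = -acos((-C1 - exp(8*x))/(C1 - exp(8*x)))/4 + pi/2
 u(x) = acos((-C1 - exp(8*x))/(C1 - exp(8*x)))/4


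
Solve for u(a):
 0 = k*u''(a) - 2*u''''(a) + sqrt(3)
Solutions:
 u(a) = C1 + C2*a + C3*exp(-sqrt(2)*a*sqrt(k)/2) + C4*exp(sqrt(2)*a*sqrt(k)/2) - sqrt(3)*a^2/(2*k)


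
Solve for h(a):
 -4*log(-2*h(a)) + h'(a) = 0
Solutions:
 -Integral(1/(log(-_y) + log(2)), (_y, h(a)))/4 = C1 - a


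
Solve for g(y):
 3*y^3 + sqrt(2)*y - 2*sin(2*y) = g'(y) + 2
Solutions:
 g(y) = C1 + 3*y^4/4 + sqrt(2)*y^2/2 - 2*y + cos(2*y)


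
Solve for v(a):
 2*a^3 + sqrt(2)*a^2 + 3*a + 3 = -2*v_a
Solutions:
 v(a) = C1 - a^4/4 - sqrt(2)*a^3/6 - 3*a^2/4 - 3*a/2


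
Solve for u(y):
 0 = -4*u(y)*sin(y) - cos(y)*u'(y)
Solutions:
 u(y) = C1*cos(y)^4


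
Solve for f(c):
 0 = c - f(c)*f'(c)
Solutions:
 f(c) = -sqrt(C1 + c^2)
 f(c) = sqrt(C1 + c^2)


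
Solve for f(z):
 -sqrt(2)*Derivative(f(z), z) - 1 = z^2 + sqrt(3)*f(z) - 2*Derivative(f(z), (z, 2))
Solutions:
 f(z) = C1*exp(sqrt(2)*z*(1 - sqrt(1 + 4*sqrt(3)))/4) + C2*exp(sqrt(2)*z*(1 + sqrt(1 + 4*sqrt(3)))/4) - sqrt(3)*z^2/3 + 2*sqrt(2)*z/3 - 7*sqrt(3)/9 - 4/3


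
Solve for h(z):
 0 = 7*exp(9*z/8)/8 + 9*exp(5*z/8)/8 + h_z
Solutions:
 h(z) = C1 - 7*exp(9*z/8)/9 - 9*exp(5*z/8)/5


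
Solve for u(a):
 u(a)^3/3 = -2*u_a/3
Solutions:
 u(a) = -sqrt(-1/(C1 - a))
 u(a) = sqrt(-1/(C1 - a))


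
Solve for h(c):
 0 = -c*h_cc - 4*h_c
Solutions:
 h(c) = C1 + C2/c^3


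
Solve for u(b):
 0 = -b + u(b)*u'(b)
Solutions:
 u(b) = -sqrt(C1 + b^2)
 u(b) = sqrt(C1 + b^2)


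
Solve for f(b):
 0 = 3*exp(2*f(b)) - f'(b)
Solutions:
 f(b) = log(-sqrt(-1/(C1 + 3*b))) - log(2)/2
 f(b) = log(-1/(C1 + 3*b))/2 - log(2)/2


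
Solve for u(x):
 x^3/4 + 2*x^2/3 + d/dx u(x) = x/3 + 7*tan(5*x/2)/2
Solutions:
 u(x) = C1 - x^4/16 - 2*x^3/9 + x^2/6 - 7*log(cos(5*x/2))/5


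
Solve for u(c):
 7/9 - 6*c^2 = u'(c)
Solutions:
 u(c) = C1 - 2*c^3 + 7*c/9


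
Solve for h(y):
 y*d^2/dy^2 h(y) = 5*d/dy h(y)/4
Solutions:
 h(y) = C1 + C2*y^(9/4)


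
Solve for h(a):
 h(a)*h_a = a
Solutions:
 h(a) = -sqrt(C1 + a^2)
 h(a) = sqrt(C1 + a^2)


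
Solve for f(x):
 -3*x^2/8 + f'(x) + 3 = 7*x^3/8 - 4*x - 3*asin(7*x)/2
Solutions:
 f(x) = C1 + 7*x^4/32 + x^3/8 - 2*x^2 - 3*x*asin(7*x)/2 - 3*x - 3*sqrt(1 - 49*x^2)/14


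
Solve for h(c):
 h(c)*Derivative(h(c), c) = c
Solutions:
 h(c) = -sqrt(C1 + c^2)
 h(c) = sqrt(C1 + c^2)


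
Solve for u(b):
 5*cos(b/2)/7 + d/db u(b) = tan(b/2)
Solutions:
 u(b) = C1 - 2*log(cos(b/2)) - 10*sin(b/2)/7


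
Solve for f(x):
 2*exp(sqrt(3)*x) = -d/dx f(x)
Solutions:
 f(x) = C1 - 2*sqrt(3)*exp(sqrt(3)*x)/3


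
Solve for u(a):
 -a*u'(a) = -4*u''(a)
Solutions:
 u(a) = C1 + C2*erfi(sqrt(2)*a/4)


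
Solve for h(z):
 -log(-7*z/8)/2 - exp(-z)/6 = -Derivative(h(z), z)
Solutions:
 h(z) = C1 + z*log(-z)/2 + z*(-3*log(2) - 1 + log(7))/2 - exp(-z)/6


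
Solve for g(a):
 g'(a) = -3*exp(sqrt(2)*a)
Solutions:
 g(a) = C1 - 3*sqrt(2)*exp(sqrt(2)*a)/2


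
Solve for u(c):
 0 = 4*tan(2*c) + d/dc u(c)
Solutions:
 u(c) = C1 + 2*log(cos(2*c))


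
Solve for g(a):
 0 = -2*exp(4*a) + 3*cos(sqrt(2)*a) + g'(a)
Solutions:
 g(a) = C1 + exp(4*a)/2 - 3*sqrt(2)*sin(sqrt(2)*a)/2


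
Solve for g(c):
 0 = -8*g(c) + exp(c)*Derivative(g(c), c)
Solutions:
 g(c) = C1*exp(-8*exp(-c))


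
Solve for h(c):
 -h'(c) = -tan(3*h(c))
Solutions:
 h(c) = -asin(C1*exp(3*c))/3 + pi/3
 h(c) = asin(C1*exp(3*c))/3


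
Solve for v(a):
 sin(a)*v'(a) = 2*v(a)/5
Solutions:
 v(a) = C1*(cos(a) - 1)^(1/5)/(cos(a) + 1)^(1/5)


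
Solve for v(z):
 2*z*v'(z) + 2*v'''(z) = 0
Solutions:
 v(z) = C1 + Integral(C2*airyai(-z) + C3*airybi(-z), z)


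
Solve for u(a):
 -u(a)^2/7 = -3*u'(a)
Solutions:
 u(a) = -21/(C1 + a)


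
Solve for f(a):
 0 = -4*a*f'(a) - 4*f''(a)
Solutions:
 f(a) = C1 + C2*erf(sqrt(2)*a/2)


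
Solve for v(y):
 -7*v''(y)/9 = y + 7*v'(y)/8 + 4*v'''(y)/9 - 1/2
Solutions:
 v(y) = C1 - 4*y^2/7 + 100*y/63 + (C2*sin(sqrt(77)*y/8) + C3*cos(sqrt(77)*y/8))*exp(-7*y/8)


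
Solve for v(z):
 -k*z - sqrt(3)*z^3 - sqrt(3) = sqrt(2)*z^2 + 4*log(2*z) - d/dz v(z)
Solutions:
 v(z) = C1 + k*z^2/2 + sqrt(3)*z^4/4 + sqrt(2)*z^3/3 + 4*z*log(z) - 4*z + sqrt(3)*z + z*log(16)


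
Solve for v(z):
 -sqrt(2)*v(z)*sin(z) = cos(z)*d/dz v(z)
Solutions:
 v(z) = C1*cos(z)^(sqrt(2))


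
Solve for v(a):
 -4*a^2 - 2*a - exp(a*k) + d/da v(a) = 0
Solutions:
 v(a) = C1 + 4*a^3/3 + a^2 + exp(a*k)/k


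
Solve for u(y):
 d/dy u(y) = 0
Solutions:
 u(y) = C1


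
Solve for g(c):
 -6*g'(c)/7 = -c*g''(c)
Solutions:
 g(c) = C1 + C2*c^(13/7)


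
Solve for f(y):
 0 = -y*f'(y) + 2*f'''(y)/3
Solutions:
 f(y) = C1 + Integral(C2*airyai(2^(2/3)*3^(1/3)*y/2) + C3*airybi(2^(2/3)*3^(1/3)*y/2), y)


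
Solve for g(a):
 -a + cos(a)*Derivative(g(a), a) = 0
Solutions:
 g(a) = C1 + Integral(a/cos(a), a)


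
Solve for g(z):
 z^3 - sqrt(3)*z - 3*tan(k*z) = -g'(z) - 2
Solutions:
 g(z) = C1 - z^4/4 + sqrt(3)*z^2/2 - 2*z + 3*Piecewise((-log(cos(k*z))/k, Ne(k, 0)), (0, True))


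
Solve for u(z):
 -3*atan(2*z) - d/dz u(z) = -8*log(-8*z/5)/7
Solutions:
 u(z) = C1 + 8*z*log(-z)/7 - 3*z*atan(2*z) - 8*z*log(5)/7 - 8*z/7 + 24*z*log(2)/7 + 3*log(4*z^2 + 1)/4


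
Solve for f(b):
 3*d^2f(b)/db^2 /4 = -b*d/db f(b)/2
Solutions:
 f(b) = C1 + C2*erf(sqrt(3)*b/3)


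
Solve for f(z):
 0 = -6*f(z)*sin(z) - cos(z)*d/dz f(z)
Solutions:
 f(z) = C1*cos(z)^6


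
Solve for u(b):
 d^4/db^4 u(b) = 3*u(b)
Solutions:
 u(b) = C1*exp(-3^(1/4)*b) + C2*exp(3^(1/4)*b) + C3*sin(3^(1/4)*b) + C4*cos(3^(1/4)*b)


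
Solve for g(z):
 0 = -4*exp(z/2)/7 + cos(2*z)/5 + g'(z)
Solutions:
 g(z) = C1 + 8*exp(z/2)/7 - sin(2*z)/10


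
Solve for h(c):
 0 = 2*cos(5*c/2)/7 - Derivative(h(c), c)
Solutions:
 h(c) = C1 + 4*sin(5*c/2)/35


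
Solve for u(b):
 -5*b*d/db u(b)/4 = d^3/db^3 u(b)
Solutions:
 u(b) = C1 + Integral(C2*airyai(-10^(1/3)*b/2) + C3*airybi(-10^(1/3)*b/2), b)


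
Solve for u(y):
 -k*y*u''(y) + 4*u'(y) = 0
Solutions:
 u(y) = C1 + y^(((re(k) + 4)*re(k) + im(k)^2)/(re(k)^2 + im(k)^2))*(C2*sin(4*log(y)*Abs(im(k))/(re(k)^2 + im(k)^2)) + C3*cos(4*log(y)*im(k)/(re(k)^2 + im(k)^2)))


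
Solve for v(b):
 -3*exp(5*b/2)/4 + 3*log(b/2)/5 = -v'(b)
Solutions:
 v(b) = C1 - 3*b*log(b)/5 + 3*b*(log(2) + 1)/5 + 3*exp(5*b/2)/10


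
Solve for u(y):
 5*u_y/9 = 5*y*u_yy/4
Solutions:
 u(y) = C1 + C2*y^(13/9)


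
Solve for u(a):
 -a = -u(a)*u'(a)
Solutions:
 u(a) = -sqrt(C1 + a^2)
 u(a) = sqrt(C1 + a^2)


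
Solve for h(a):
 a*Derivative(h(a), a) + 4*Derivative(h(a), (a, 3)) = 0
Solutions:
 h(a) = C1 + Integral(C2*airyai(-2^(1/3)*a/2) + C3*airybi(-2^(1/3)*a/2), a)


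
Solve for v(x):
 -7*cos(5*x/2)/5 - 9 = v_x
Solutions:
 v(x) = C1 - 9*x - 14*sin(5*x/2)/25


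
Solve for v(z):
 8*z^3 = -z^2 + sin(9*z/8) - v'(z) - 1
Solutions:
 v(z) = C1 - 2*z^4 - z^3/3 - z - 8*cos(9*z/8)/9


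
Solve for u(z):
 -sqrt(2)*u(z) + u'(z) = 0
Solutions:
 u(z) = C1*exp(sqrt(2)*z)


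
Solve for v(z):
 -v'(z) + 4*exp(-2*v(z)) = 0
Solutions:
 v(z) = log(-sqrt(C1 + 8*z))
 v(z) = log(C1 + 8*z)/2


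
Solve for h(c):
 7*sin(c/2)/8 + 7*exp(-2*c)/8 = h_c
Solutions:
 h(c) = C1 - 7*cos(c/2)/4 - 7*exp(-2*c)/16


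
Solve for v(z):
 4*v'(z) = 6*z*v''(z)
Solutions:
 v(z) = C1 + C2*z^(5/3)


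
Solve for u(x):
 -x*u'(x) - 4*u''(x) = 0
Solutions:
 u(x) = C1 + C2*erf(sqrt(2)*x/4)


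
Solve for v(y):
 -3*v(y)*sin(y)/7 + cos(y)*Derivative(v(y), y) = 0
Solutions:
 v(y) = C1/cos(y)^(3/7)


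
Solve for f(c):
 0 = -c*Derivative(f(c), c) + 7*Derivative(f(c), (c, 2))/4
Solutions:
 f(c) = C1 + C2*erfi(sqrt(14)*c/7)


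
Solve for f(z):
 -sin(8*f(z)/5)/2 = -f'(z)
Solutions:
 -z/2 + 5*log(cos(8*f(z)/5) - 1)/16 - 5*log(cos(8*f(z)/5) + 1)/16 = C1


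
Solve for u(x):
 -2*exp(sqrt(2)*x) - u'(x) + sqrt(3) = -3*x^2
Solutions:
 u(x) = C1 + x^3 + sqrt(3)*x - sqrt(2)*exp(sqrt(2)*x)


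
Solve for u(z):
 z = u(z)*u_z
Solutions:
 u(z) = -sqrt(C1 + z^2)
 u(z) = sqrt(C1 + z^2)


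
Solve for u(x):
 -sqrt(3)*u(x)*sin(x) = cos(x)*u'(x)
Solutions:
 u(x) = C1*cos(x)^(sqrt(3))


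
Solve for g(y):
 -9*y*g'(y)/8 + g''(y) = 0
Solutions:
 g(y) = C1 + C2*erfi(3*y/4)


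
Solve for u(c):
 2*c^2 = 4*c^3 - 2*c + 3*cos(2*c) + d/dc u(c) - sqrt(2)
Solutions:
 u(c) = C1 - c^4 + 2*c^3/3 + c^2 + sqrt(2)*c - 3*sin(2*c)/2


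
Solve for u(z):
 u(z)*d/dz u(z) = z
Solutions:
 u(z) = -sqrt(C1 + z^2)
 u(z) = sqrt(C1 + z^2)


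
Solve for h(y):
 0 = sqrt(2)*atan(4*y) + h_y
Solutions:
 h(y) = C1 - sqrt(2)*(y*atan(4*y) - log(16*y^2 + 1)/8)


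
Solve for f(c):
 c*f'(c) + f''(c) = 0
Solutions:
 f(c) = C1 + C2*erf(sqrt(2)*c/2)


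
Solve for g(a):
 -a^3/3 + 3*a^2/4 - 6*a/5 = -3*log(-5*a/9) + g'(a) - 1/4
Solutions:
 g(a) = C1 - a^4/12 + a^3/4 - 3*a^2/5 + 3*a*log(-a) + a*(-6*log(3) - 11/4 + 3*log(5))


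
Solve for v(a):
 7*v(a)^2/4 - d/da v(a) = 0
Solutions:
 v(a) = -4/(C1 + 7*a)


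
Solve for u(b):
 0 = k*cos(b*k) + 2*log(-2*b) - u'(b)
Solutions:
 u(b) = C1 + 2*b*log(-b) - 2*b + 2*b*log(2) + k*Piecewise((sin(b*k)/k, Ne(k, 0)), (b, True))


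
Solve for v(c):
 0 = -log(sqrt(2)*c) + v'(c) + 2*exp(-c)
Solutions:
 v(c) = C1 + c*log(c) + c*(-1 + log(2)/2) + 2*exp(-c)


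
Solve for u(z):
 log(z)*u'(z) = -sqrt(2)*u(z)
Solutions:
 u(z) = C1*exp(-sqrt(2)*li(z))


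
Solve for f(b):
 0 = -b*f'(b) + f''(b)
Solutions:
 f(b) = C1 + C2*erfi(sqrt(2)*b/2)


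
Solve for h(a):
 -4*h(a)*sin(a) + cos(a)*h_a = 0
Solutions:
 h(a) = C1/cos(a)^4


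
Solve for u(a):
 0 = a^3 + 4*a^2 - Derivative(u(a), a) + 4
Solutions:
 u(a) = C1 + a^4/4 + 4*a^3/3 + 4*a


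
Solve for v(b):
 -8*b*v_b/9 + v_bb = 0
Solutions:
 v(b) = C1 + C2*erfi(2*b/3)


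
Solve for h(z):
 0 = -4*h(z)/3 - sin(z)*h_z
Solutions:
 h(z) = C1*(cos(z) + 1)^(2/3)/(cos(z) - 1)^(2/3)


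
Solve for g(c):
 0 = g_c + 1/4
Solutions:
 g(c) = C1 - c/4


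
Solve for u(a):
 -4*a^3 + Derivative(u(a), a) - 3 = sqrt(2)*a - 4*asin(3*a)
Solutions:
 u(a) = C1 + a^4 + sqrt(2)*a^2/2 - 4*a*asin(3*a) + 3*a - 4*sqrt(1 - 9*a^2)/3


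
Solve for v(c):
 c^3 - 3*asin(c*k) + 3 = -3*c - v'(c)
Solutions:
 v(c) = C1 - c^4/4 - 3*c^2/2 - 3*c + 3*Piecewise((c*asin(c*k) + sqrt(-c^2*k^2 + 1)/k, Ne(k, 0)), (0, True))


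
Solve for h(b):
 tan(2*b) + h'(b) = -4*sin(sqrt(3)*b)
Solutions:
 h(b) = C1 + log(cos(2*b))/2 + 4*sqrt(3)*cos(sqrt(3)*b)/3


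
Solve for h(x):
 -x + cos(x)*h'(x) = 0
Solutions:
 h(x) = C1 + Integral(x/cos(x), x)


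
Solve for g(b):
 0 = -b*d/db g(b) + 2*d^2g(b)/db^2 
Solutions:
 g(b) = C1 + C2*erfi(b/2)


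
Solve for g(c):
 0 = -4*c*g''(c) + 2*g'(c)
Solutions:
 g(c) = C1 + C2*c^(3/2)


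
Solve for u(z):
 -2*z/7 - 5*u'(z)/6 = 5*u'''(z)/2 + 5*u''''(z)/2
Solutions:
 u(z) = C1 + C2*exp(z*(-4 + 2*2^(1/3)/(3*sqrt(13) + 11)^(1/3) + 2^(2/3)*(3*sqrt(13) + 11)^(1/3))/12)*sin(2^(1/3)*sqrt(3)*z*(-2^(1/3)*(3*sqrt(13) + 11)^(1/3) + 2/(3*sqrt(13) + 11)^(1/3))/12) + C3*exp(z*(-4 + 2*2^(1/3)/(3*sqrt(13) + 11)^(1/3) + 2^(2/3)*(3*sqrt(13) + 11)^(1/3))/12)*cos(2^(1/3)*sqrt(3)*z*(-2^(1/3)*(3*sqrt(13) + 11)^(1/3) + 2/(3*sqrt(13) + 11)^(1/3))/12) + C4*exp(-z*(2*2^(1/3)/(3*sqrt(13) + 11)^(1/3) + 2 + 2^(2/3)*(3*sqrt(13) + 11)^(1/3))/6) - 6*z^2/35
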